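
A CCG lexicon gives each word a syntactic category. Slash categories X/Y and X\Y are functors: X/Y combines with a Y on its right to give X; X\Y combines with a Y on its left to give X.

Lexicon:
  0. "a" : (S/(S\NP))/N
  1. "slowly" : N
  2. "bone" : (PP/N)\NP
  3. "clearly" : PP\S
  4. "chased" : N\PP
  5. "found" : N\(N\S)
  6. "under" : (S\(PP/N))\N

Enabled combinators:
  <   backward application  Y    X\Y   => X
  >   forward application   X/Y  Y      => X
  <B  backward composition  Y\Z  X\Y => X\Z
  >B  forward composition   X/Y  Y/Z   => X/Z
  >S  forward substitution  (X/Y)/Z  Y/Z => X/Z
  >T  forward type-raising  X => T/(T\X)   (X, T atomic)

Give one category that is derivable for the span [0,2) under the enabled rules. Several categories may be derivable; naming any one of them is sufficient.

S/(S\NP)

[0,7] S   >
  [0,2] S/(S\NP)   >
    [0,1] "a" : (S/(S\NP))/N
    [1,2] "slowly" : N
  [2,7] S\NP   <B
    [2,3] "bone" : (PP/N)\NP
    [3,7] S\(PP/N)   <
      [3,6] N   <
        [3,5] N\S   <B
          [3,4] "clearly" : PP\S
          [4,5] "chased" : N\PP
        [5,6] "found" : N\(N\S)
      [6,7] "under" : (S\(PP/N))\N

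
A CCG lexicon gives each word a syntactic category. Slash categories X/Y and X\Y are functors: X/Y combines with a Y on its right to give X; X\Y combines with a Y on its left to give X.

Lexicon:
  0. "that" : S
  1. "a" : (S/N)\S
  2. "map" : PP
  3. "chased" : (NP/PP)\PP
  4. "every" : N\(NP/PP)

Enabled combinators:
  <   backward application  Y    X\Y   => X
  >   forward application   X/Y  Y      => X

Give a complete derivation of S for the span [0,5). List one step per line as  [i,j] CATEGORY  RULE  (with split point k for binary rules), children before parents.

[0,5] S   >
  [0,2] S/N   <
    [0,1] "that" : S
    [1,2] "a" : (S/N)\S
  [2,5] N   <
    [2,4] NP/PP   <
      [2,3] "map" : PP
      [3,4] "chased" : (NP/PP)\PP
    [4,5] "every" : N\(NP/PP)

[0,1] S  lex  "that"
[1,2] (S/N)\S  lex  "a"
[0,2] S/N  <  k=1
[2,3] PP  lex  "map"
[3,4] (NP/PP)\PP  lex  "chased"
[2,4] NP/PP  <  k=3
[4,5] N\(NP/PP)  lex  "every"
[2,5] N  <  k=4
[0,5] S  >  k=2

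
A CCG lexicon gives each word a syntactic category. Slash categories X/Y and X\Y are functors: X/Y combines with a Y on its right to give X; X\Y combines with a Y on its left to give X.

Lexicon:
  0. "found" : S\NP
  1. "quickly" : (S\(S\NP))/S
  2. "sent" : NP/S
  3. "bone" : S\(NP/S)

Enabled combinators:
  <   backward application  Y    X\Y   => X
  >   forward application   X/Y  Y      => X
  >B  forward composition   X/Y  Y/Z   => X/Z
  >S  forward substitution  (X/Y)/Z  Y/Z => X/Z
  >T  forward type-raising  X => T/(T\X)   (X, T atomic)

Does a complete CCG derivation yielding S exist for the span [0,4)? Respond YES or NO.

YES

[0,4] S   <
  [0,1] "found" : S\NP
  [1,4] S\(S\NP)   >
    [1,2] "quickly" : (S\(S\NP))/S
    [2,4] S   <
      [2,3] "sent" : NP/S
      [3,4] "bone" : S\(NP/S)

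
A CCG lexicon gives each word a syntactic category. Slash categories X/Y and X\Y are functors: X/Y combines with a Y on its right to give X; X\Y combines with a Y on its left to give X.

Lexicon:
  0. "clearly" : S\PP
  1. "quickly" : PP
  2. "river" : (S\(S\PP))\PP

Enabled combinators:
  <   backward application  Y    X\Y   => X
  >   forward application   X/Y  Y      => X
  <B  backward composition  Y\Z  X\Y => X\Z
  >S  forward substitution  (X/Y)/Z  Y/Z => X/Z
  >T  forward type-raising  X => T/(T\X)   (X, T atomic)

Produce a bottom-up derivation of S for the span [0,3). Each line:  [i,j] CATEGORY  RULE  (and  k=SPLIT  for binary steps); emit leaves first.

[0,3] S   <
  [0,1] "clearly" : S\PP
  [1,3] S\(S\PP)   <
    [1,2] "quickly" : PP
    [2,3] "river" : (S\(S\PP))\PP

[0,1] S\PP  lex  "clearly"
[1,2] PP  lex  "quickly"
[2,3] (S\(S\PP))\PP  lex  "river"
[1,3] S\(S\PP)  <  k=2
[0,3] S  <  k=1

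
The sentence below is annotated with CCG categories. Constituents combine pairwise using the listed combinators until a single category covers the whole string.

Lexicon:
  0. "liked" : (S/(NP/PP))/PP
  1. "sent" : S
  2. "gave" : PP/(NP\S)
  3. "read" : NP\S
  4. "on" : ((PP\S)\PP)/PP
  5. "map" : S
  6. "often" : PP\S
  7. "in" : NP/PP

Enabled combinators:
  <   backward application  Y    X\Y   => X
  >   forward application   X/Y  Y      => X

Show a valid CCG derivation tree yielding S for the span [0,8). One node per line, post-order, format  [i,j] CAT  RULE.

[0,8] S   >
  [0,7] S/(NP/PP)   >
    [0,1] "liked" : (S/(NP/PP))/PP
    [1,7] PP   <
      [1,2] "sent" : S
      [2,7] PP\S   <
        [2,4] PP   >
          [2,3] "gave" : PP/(NP\S)
          [3,4] "read" : NP\S
        [4,7] (PP\S)\PP   >
          [4,5] "on" : ((PP\S)\PP)/PP
          [5,7] PP   <
            [5,6] "map" : S
            [6,7] "often" : PP\S
  [7,8] "in" : NP/PP

[0,1] (S/(NP/PP))/PP  lex  "liked"
[1,2] S  lex  "sent"
[2,3] PP/(NP\S)  lex  "gave"
[3,4] NP\S  lex  "read"
[2,4] PP  >  k=3
[4,5] ((PP\S)\PP)/PP  lex  "on"
[5,6] S  lex  "map"
[6,7] PP\S  lex  "often"
[5,7] PP  <  k=6
[4,7] (PP\S)\PP  >  k=5
[2,7] PP\S  <  k=4
[1,7] PP  <  k=2
[0,7] S/(NP/PP)  >  k=1
[7,8] NP/PP  lex  "in"
[0,8] S  >  k=7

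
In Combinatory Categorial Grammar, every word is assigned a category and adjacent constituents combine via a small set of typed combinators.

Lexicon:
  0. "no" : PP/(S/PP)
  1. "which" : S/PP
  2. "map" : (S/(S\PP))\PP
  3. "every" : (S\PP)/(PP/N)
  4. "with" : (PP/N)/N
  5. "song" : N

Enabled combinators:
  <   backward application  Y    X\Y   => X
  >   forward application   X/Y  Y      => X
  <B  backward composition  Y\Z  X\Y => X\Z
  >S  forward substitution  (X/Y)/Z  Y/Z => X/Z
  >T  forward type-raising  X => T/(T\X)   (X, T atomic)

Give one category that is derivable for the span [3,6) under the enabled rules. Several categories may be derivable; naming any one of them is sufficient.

[0,6] S   >
  [0,3] S/(S\PP)   <
    [0,2] PP   >
      [0,1] "no" : PP/(S/PP)
      [1,2] "which" : S/PP
    [2,3] "map" : (S/(S\PP))\PP
  [3,6] S\PP   >
    [3,4] "every" : (S\PP)/(PP/N)
    [4,6] PP/N   >
      [4,5] "with" : (PP/N)/N
      [5,6] "song" : N

S\PP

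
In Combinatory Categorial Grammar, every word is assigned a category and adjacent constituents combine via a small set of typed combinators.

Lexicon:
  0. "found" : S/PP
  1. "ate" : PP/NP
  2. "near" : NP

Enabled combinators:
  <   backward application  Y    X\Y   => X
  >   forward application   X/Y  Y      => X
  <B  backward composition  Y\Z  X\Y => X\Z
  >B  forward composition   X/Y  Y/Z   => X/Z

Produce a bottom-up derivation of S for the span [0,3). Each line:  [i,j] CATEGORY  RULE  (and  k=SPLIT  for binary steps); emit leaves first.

[0,1] S/PP  lex  "found"
[1,2] PP/NP  lex  "ate"
[0,2] S/NP  >B  k=1
[2,3] NP  lex  "near"
[0,3] S  >  k=2

[0,3] S   >
  [0,2] S/NP   >B
    [0,1] "found" : S/PP
    [1,2] "ate" : PP/NP
  [2,3] "near" : NP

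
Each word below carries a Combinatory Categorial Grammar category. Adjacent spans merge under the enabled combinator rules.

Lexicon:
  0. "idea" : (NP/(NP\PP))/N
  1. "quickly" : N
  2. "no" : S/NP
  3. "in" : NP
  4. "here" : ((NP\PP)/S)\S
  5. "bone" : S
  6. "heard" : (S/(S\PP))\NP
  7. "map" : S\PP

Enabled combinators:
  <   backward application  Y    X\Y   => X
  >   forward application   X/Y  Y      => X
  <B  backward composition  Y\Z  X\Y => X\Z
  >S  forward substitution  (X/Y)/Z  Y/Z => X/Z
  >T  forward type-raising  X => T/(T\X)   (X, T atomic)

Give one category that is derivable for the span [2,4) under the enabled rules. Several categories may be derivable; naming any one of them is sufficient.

S

[0,8] S   >
  [0,7] S/(S\PP)   <
    [0,6] NP   >
      [0,2] NP/(NP\PP)   >
        [0,1] "idea" : (NP/(NP\PP))/N
        [1,2] "quickly" : N
      [2,6] NP\PP   >
        [2,5] (NP\PP)/S   <
          [2,4] S   >
            [2,3] "no" : S/NP
            [3,4] "in" : NP
          [4,5] "here" : ((NP\PP)/S)\S
        [5,6] "bone" : S
    [6,7] "heard" : (S/(S\PP))\NP
  [7,8] "map" : S\PP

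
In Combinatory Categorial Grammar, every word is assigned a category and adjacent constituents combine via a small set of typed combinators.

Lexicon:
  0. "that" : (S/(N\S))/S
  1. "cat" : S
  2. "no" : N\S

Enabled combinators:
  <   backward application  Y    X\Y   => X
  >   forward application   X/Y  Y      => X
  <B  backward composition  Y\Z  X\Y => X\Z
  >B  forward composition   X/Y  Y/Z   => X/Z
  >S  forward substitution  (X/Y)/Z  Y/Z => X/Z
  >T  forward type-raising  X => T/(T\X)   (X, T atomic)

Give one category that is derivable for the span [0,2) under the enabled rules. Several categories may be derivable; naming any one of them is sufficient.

[0,3] S   >
  [0,2] S/(N\S)   >
    [0,1] "that" : (S/(N\S))/S
    [1,2] "cat" : S
  [2,3] "no" : N\S

S/(N\S)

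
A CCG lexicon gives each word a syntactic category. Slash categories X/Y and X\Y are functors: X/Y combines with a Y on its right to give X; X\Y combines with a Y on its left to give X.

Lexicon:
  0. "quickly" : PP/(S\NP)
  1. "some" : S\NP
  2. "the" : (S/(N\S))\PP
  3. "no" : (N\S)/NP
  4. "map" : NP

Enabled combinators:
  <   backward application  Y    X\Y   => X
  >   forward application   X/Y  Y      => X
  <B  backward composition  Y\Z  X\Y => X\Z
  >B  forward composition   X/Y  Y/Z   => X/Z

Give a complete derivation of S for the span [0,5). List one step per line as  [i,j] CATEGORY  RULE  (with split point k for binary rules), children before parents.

[0,5] S   >
  [0,4] S/NP   >B
    [0,3] S/(N\S)   <
      [0,2] PP   >
        [0,1] "quickly" : PP/(S\NP)
        [1,2] "some" : S\NP
      [2,3] "the" : (S/(N\S))\PP
    [3,4] "no" : (N\S)/NP
  [4,5] "map" : NP

[0,1] PP/(S\NP)  lex  "quickly"
[1,2] S\NP  lex  "some"
[0,2] PP  >  k=1
[2,3] (S/(N\S))\PP  lex  "the"
[0,3] S/(N\S)  <  k=2
[3,4] (N\S)/NP  lex  "no"
[0,4] S/NP  >B  k=3
[4,5] NP  lex  "map"
[0,5] S  >  k=4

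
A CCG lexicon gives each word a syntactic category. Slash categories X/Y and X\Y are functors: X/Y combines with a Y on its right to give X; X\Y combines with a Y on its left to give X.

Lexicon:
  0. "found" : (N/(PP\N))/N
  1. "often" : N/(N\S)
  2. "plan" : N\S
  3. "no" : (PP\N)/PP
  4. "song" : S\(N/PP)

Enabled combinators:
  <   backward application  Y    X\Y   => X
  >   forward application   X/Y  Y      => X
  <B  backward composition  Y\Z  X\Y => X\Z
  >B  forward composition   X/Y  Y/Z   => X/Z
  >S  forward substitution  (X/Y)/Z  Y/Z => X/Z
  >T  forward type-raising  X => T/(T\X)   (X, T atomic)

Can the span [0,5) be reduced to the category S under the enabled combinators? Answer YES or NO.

[0,5] S   <
  [0,4] N/PP   >B
    [0,3] N/(PP\N)   >
      [0,1] "found" : (N/(PP\N))/N
      [1,3] N   >
        [1,2] "often" : N/(N\S)
        [2,3] "plan" : N\S
    [3,4] "no" : (PP\N)/PP
  [4,5] "song" : S\(N/PP)

YES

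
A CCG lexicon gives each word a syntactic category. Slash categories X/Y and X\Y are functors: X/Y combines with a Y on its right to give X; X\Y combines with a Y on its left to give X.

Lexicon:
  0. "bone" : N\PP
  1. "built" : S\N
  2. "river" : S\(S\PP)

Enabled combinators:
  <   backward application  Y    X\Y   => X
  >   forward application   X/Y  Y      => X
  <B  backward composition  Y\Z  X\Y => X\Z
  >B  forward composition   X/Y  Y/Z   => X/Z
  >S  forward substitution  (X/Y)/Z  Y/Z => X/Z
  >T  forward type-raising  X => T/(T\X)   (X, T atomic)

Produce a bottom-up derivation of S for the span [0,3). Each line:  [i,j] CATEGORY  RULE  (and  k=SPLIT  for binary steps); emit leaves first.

[0,1] N\PP  lex  "bone"
[1,2] S\N  lex  "built"
[0,2] S\PP  <B  k=1
[2,3] S\(S\PP)  lex  "river"
[0,3] S  <  k=2

[0,3] S   <
  [0,2] S\PP   <B
    [0,1] "bone" : N\PP
    [1,2] "built" : S\N
  [2,3] "river" : S\(S\PP)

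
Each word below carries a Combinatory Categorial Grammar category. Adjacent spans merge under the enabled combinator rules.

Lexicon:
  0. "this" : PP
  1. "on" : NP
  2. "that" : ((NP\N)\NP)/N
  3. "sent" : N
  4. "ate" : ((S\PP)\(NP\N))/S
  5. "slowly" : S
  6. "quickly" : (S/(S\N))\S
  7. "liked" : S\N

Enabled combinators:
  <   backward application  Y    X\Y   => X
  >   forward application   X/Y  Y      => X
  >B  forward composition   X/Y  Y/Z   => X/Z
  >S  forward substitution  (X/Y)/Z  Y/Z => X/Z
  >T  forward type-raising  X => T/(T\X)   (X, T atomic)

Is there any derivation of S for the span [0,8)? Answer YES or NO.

[0,8] S   >
  [0,7] S/(S\N)   <
    [0,6] S   <
      [0,1] "this" : PP
      [1,6] S\PP   <
        [1,4] NP\N   <
          [1,2] "on" : NP
          [2,4] (NP\N)\NP   >
            [2,3] "that" : ((NP\N)\NP)/N
            [3,4] "sent" : N
        [4,6] (S\PP)\(NP\N)   >
          [4,5] "ate" : ((S\PP)\(NP\N))/S
          [5,6] "slowly" : S
    [6,7] "quickly" : (S/(S\N))\S
  [7,8] "liked" : S\N

YES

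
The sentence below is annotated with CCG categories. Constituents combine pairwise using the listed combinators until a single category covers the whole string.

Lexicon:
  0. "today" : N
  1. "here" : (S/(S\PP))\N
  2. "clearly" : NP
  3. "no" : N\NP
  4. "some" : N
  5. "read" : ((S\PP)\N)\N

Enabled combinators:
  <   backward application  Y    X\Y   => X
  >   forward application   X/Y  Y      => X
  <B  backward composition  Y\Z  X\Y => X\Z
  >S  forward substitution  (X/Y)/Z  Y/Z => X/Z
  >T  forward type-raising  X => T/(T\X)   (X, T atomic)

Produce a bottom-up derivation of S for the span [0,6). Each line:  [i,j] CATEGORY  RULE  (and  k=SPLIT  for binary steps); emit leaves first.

[0,6] S   >
  [0,2] S/(S\PP)   <
    [0,1] "today" : N
    [1,2] "here" : (S/(S\PP))\N
  [2,6] S\PP   <
    [2,4] N   >
      [2,3] N/(N\NP)   >T
        [2,3] "clearly" : NP
      [3,4] "no" : N\NP
    [4,6] (S\PP)\N   <
      [4,5] "some" : N
      [5,6] "read" : ((S\PP)\N)\N

[0,1] N  lex  "today"
[1,2] (S/(S\PP))\N  lex  "here"
[0,2] S/(S\PP)  <  k=1
[2,3] NP  lex  "clearly"
[2,3] N/(N\NP)  >T
[3,4] N\NP  lex  "no"
[2,4] N  >  k=3
[4,5] N  lex  "some"
[5,6] ((S\PP)\N)\N  lex  "read"
[4,6] (S\PP)\N  <  k=5
[2,6] S\PP  <  k=4
[0,6] S  >  k=2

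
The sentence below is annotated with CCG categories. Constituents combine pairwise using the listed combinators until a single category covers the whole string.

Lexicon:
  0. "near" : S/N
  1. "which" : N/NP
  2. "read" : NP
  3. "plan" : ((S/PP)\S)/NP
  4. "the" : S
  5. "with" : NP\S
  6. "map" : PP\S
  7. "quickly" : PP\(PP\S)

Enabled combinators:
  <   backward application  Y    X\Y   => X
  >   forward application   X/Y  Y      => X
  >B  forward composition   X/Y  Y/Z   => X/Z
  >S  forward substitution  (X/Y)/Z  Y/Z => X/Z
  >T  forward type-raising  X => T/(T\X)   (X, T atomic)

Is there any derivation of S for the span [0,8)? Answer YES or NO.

YES

[0,8] S   >
  [0,6] S/PP   <
    [0,3] S   >
      [0,1] "near" : S/N
      [1,3] N   >
        [1,2] "which" : N/NP
        [2,3] "read" : NP
    [3,6] (S/PP)\S   >
      [3,4] "plan" : ((S/PP)\S)/NP
      [4,6] NP   <
        [4,5] "the" : S
        [5,6] "with" : NP\S
  [6,8] PP   <
    [6,7] "map" : PP\S
    [7,8] "quickly" : PP\(PP\S)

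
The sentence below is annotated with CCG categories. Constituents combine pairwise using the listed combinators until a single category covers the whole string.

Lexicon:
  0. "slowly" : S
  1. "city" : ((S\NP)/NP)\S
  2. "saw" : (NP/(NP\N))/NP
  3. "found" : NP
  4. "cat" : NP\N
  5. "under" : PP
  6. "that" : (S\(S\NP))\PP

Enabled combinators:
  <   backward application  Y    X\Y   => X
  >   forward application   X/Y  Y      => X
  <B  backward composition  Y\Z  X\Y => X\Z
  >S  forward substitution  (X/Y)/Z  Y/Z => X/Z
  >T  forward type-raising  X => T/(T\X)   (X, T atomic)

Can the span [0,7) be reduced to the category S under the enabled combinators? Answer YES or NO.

YES

[0,7] S   <
  [0,5] S\NP   >
    [0,2] (S\NP)/NP   <
      [0,1] "slowly" : S
      [1,2] "city" : ((S\NP)/NP)\S
    [2,5] NP   >
      [2,4] NP/(NP\N)   >
        [2,3] "saw" : (NP/(NP\N))/NP
        [3,4] "found" : NP
      [4,5] "cat" : NP\N
  [5,7] S\(S\NP)   <
    [5,6] "under" : PP
    [6,7] "that" : (S\(S\NP))\PP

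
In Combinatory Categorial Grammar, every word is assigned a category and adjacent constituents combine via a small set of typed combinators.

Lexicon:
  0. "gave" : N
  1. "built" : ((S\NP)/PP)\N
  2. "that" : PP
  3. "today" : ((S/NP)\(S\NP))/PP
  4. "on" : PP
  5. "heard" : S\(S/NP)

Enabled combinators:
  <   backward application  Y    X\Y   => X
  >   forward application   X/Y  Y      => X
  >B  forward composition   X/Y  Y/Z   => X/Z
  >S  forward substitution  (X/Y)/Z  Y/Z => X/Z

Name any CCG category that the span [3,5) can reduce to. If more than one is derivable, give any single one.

(S/NP)\(S\NP)

[0,6] S   <
  [0,5] S/NP   <
    [0,3] S\NP   >
      [0,2] (S\NP)/PP   <
        [0,1] "gave" : N
        [1,2] "built" : ((S\NP)/PP)\N
      [2,3] "that" : PP
    [3,5] (S/NP)\(S\NP)   >
      [3,4] "today" : ((S/NP)\(S\NP))/PP
      [4,5] "on" : PP
  [5,6] "heard" : S\(S/NP)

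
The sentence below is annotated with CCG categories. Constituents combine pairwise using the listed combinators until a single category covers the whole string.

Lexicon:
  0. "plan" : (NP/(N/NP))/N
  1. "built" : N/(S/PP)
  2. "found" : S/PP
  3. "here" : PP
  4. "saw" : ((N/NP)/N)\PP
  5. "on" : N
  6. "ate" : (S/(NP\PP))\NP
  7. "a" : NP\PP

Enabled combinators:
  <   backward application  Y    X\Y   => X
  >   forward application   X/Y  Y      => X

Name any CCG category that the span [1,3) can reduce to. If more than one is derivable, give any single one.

[0,8] S   >
  [0,7] S/(NP\PP)   <
    [0,6] NP   >
      [0,3] NP/(N/NP)   >
        [0,1] "plan" : (NP/(N/NP))/N
        [1,3] N   >
          [1,2] "built" : N/(S/PP)
          [2,3] "found" : S/PP
      [3,6] N/NP   >
        [3,5] (N/NP)/N   <
          [3,4] "here" : PP
          [4,5] "saw" : ((N/NP)/N)\PP
        [5,6] "on" : N
    [6,7] "ate" : (S/(NP\PP))\NP
  [7,8] "a" : NP\PP

N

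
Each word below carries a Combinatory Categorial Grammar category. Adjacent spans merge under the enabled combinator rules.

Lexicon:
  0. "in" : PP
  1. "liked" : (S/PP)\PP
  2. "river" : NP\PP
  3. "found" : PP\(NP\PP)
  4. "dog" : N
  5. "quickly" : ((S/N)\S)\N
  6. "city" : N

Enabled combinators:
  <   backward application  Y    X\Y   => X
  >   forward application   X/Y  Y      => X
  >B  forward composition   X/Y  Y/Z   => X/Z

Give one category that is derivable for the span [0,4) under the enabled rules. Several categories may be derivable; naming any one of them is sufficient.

[0,7] S   >
  [0,6] S/N   <
    [0,4] S   >
      [0,2] S/PP   <
        [0,1] "in" : PP
        [1,2] "liked" : (S/PP)\PP
      [2,4] PP   <
        [2,3] "river" : NP\PP
        [3,4] "found" : PP\(NP\PP)
    [4,6] (S/N)\S   <
      [4,5] "dog" : N
      [5,6] "quickly" : ((S/N)\S)\N
  [6,7] "city" : N

S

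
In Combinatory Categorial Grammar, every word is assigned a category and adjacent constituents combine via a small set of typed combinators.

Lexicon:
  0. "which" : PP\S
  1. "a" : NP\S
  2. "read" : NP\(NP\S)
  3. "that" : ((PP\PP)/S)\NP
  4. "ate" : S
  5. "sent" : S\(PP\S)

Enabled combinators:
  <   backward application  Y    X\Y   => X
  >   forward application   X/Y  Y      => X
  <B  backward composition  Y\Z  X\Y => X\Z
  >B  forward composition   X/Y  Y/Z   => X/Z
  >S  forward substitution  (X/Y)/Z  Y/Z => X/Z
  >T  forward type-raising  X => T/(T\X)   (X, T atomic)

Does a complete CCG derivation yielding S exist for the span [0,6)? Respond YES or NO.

YES

[0,6] S   <
  [0,5] PP\S   <B
    [0,1] "which" : PP\S
    [1,5] PP\PP   >
      [1,4] (PP\PP)/S   <
        [1,3] NP   <
          [1,2] "a" : NP\S
          [2,3] "read" : NP\(NP\S)
        [3,4] "that" : ((PP\PP)/S)\NP
      [4,5] "ate" : S
  [5,6] "sent" : S\(PP\S)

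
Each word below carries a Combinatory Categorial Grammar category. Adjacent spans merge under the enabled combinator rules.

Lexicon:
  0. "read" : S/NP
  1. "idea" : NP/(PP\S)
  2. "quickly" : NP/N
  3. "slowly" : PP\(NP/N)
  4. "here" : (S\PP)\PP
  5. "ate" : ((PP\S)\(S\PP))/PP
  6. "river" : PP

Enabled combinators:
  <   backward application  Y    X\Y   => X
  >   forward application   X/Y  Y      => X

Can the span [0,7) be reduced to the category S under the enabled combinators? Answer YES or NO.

YES

[0,7] S   >
  [0,1] "read" : S/NP
  [1,7] NP   >
    [1,2] "idea" : NP/(PP\S)
    [2,7] PP\S   <
      [2,5] S\PP   <
        [2,4] PP   <
          [2,3] "quickly" : NP/N
          [3,4] "slowly" : PP\(NP/N)
        [4,5] "here" : (S\PP)\PP
      [5,7] (PP\S)\(S\PP)   >
        [5,6] "ate" : ((PP\S)\(S\PP))/PP
        [6,7] "river" : PP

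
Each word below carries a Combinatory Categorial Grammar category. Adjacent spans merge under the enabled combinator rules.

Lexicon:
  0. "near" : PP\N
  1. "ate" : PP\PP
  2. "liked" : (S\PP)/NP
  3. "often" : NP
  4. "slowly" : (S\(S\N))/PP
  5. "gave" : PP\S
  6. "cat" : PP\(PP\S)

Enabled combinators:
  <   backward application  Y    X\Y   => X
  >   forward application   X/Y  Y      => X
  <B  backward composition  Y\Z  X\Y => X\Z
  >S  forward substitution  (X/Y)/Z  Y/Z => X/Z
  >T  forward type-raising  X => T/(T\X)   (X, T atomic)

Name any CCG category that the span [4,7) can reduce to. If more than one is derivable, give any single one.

S\(S\N)

[0,7] S   <
  [0,4] S\N   <B
    [0,2] PP\N   <B
      [0,1] "near" : PP\N
      [1,2] "ate" : PP\PP
    [2,4] S\PP   >
      [2,3] "liked" : (S\PP)/NP
      [3,4] "often" : NP
  [4,7] S\(S\N)   >
    [4,5] "slowly" : (S\(S\N))/PP
    [5,7] PP   <
      [5,6] "gave" : PP\S
      [6,7] "cat" : PP\(PP\S)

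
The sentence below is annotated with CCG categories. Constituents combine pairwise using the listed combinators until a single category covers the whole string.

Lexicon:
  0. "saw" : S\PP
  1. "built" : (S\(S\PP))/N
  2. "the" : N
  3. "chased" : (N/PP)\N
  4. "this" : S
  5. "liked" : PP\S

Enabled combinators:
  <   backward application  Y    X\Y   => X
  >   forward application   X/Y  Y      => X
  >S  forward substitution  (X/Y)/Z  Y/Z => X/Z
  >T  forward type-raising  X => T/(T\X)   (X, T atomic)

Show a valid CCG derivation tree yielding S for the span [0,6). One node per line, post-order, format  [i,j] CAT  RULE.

[0,1] S\PP  lex  "saw"
[1,2] (S\(S\PP))/N  lex  "built"
[2,3] N  lex  "the"
[3,4] (N/PP)\N  lex  "chased"
[2,4] N/PP  <  k=3
[4,5] S  lex  "this"
[5,6] PP\S  lex  "liked"
[4,6] PP  <  k=5
[2,6] N  >  k=4
[1,6] S\(S\PP)  >  k=2
[0,6] S  <  k=1

[0,6] S   <
  [0,1] "saw" : S\PP
  [1,6] S\(S\PP)   >
    [1,2] "built" : (S\(S\PP))/N
    [2,6] N   >
      [2,4] N/PP   <
        [2,3] "the" : N
        [3,4] "chased" : (N/PP)\N
      [4,6] PP   <
        [4,5] "this" : S
        [5,6] "liked" : PP\S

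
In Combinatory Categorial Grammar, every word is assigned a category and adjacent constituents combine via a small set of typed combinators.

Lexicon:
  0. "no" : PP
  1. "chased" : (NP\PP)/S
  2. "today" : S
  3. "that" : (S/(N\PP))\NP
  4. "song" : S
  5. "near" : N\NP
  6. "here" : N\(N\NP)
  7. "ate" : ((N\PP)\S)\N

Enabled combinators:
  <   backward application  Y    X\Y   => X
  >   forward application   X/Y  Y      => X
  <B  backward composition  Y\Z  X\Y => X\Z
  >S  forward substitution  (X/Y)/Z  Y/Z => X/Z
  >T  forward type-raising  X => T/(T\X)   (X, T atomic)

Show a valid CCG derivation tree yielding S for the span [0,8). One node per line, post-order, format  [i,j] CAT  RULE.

[0,1] PP  lex  "no"
[0,1] NP/(NP\PP)  >T
[1,2] (NP\PP)/S  lex  "chased"
[2,3] S  lex  "today"
[1,3] NP\PP  >  k=2
[0,3] NP  >  k=1
[3,4] (S/(N\PP))\NP  lex  "that"
[0,4] S/(N\PP)  <  k=3
[4,5] S  lex  "song"
[5,6] N\NP  lex  "near"
[6,7] N\(N\NP)  lex  "here"
[5,7] N  <  k=6
[7,8] ((N\PP)\S)\N  lex  "ate"
[5,8] (N\PP)\S  <  k=7
[4,8] N\PP  <  k=5
[0,8] S  >  k=4

[0,8] S   >
  [0,4] S/(N\PP)   <
    [0,3] NP   >
      [0,1] NP/(NP\PP)   >T
        [0,1] "no" : PP
      [1,3] NP\PP   >
        [1,2] "chased" : (NP\PP)/S
        [2,3] "today" : S
    [3,4] "that" : (S/(N\PP))\NP
  [4,8] N\PP   <
    [4,5] "song" : S
    [5,8] (N\PP)\S   <
      [5,7] N   <
        [5,6] "near" : N\NP
        [6,7] "here" : N\(N\NP)
      [7,8] "ate" : ((N\PP)\S)\N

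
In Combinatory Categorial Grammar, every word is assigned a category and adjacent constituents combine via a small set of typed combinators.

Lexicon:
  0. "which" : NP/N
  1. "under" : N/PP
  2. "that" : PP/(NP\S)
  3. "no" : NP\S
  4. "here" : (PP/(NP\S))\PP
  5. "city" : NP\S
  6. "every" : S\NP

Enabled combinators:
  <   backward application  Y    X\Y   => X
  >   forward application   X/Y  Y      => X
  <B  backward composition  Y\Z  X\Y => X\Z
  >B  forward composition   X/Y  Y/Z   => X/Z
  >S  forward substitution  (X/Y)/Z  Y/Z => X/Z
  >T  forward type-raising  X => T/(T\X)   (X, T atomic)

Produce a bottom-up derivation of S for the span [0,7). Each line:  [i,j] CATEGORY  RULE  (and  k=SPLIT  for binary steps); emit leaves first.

[0,7] S   <
  [0,6] NP   >
    [0,2] NP/PP   >B
      [0,1] "which" : NP/N
      [1,2] "under" : N/PP
    [2,6] PP   >
      [2,5] PP/(NP\S)   <
        [2,4] PP   >
          [2,3] "that" : PP/(NP\S)
          [3,4] "no" : NP\S
        [4,5] "here" : (PP/(NP\S))\PP
      [5,6] "city" : NP\S
  [6,7] "every" : S\NP

[0,1] NP/N  lex  "which"
[1,2] N/PP  lex  "under"
[0,2] NP/PP  >B  k=1
[2,3] PP/(NP\S)  lex  "that"
[3,4] NP\S  lex  "no"
[2,4] PP  >  k=3
[4,5] (PP/(NP\S))\PP  lex  "here"
[2,5] PP/(NP\S)  <  k=4
[5,6] NP\S  lex  "city"
[2,6] PP  >  k=5
[0,6] NP  >  k=2
[6,7] S\NP  lex  "every"
[0,7] S  <  k=6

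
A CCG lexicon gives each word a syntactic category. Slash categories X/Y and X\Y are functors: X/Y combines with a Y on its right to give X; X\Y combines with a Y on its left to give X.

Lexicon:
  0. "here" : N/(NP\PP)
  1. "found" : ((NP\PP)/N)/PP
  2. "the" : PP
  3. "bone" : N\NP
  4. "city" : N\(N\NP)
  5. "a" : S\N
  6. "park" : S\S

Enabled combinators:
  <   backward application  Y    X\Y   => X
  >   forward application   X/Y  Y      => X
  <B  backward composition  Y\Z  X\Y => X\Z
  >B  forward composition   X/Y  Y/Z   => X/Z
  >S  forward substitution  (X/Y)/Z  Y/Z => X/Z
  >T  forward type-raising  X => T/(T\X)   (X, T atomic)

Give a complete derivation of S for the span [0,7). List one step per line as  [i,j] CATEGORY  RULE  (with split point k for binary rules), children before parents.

[0,1] N/(NP\PP)  lex  "here"
[1,2] ((NP\PP)/N)/PP  lex  "found"
[2,3] PP  lex  "the"
[1,3] (NP\PP)/N  >  k=2
[3,4] N\NP  lex  "bone"
[4,5] N\(N\NP)  lex  "city"
[3,5] N  <  k=4
[1,5] NP\PP  >  k=3
[0,5] N  >  k=1
[5,6] S\N  lex  "a"
[6,7] S\S  lex  "park"
[5,7] S\N  <B  k=6
[0,7] S  <  k=5

[0,7] S   <
  [0,5] N   >
    [0,1] "here" : N/(NP\PP)
    [1,5] NP\PP   >
      [1,3] (NP\PP)/N   >
        [1,2] "found" : ((NP\PP)/N)/PP
        [2,3] "the" : PP
      [3,5] N   <
        [3,4] "bone" : N\NP
        [4,5] "city" : N\(N\NP)
  [5,7] S\N   <B
    [5,6] "a" : S\N
    [6,7] "park" : S\S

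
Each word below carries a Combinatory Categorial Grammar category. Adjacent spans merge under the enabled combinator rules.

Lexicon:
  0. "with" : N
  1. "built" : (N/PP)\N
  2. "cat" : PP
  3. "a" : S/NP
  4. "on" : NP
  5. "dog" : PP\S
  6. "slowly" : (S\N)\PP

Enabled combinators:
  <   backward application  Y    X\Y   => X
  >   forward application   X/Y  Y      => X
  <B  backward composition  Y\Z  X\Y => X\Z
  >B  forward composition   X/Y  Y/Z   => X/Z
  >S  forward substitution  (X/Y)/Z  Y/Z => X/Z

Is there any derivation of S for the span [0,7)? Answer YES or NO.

[0,7] S   <
  [0,3] N   >
    [0,2] N/PP   <
      [0,1] "with" : N
      [1,2] "built" : (N/PP)\N
    [2,3] "cat" : PP
  [3,7] S\N   <
    [3,6] PP   <
      [3,5] S   >
        [3,4] "a" : S/NP
        [4,5] "on" : NP
      [5,6] "dog" : PP\S
    [6,7] "slowly" : (S\N)\PP

YES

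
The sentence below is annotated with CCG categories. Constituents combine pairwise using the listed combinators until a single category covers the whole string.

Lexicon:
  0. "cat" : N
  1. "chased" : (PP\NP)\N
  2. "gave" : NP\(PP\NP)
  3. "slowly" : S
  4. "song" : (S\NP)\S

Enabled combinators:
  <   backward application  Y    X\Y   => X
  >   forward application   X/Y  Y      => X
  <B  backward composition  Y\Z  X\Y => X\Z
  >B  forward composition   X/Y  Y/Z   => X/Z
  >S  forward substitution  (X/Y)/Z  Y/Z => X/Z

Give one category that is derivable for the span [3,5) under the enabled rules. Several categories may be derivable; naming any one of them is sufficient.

S\NP

[0,5] S   <
  [0,3] NP   <
    [0,1] "cat" : N
    [1,3] NP\N   <B
      [1,2] "chased" : (PP\NP)\N
      [2,3] "gave" : NP\(PP\NP)
  [3,5] S\NP   <
    [3,4] "slowly" : S
    [4,5] "song" : (S\NP)\S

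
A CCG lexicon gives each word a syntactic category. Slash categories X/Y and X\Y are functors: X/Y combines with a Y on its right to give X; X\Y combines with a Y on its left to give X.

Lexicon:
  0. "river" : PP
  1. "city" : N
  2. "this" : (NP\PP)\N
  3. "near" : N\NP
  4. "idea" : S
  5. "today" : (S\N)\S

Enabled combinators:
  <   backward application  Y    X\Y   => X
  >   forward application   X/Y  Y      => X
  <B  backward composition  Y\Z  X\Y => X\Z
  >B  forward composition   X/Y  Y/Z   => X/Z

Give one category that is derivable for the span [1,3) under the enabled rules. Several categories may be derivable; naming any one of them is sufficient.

[0,6] S   <
  [0,4] N   <
    [0,1] "river" : PP
    [1,4] N\PP   <B
      [1,3] NP\PP   <
        [1,2] "city" : N
        [2,3] "this" : (NP\PP)\N
      [3,4] "near" : N\NP
  [4,6] S\N   <
    [4,5] "idea" : S
    [5,6] "today" : (S\N)\S

NP\PP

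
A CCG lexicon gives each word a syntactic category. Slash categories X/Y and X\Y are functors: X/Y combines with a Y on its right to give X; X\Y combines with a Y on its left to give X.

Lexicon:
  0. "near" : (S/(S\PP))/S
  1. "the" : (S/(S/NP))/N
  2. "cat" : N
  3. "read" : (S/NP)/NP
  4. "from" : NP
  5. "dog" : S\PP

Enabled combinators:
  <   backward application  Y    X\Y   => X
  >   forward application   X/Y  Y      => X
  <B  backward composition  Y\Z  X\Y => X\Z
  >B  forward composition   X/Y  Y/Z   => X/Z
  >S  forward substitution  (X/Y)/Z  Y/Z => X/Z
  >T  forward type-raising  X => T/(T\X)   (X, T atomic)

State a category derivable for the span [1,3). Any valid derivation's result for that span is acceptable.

[0,6] S   >
  [0,5] S/(S\PP)   >
    [0,1] "near" : (S/(S\PP))/S
    [1,5] S   >
      [1,3] S/(S/NP)   >
        [1,2] "the" : (S/(S/NP))/N
        [2,3] "cat" : N
      [3,5] S/NP   >
        [3,4] "read" : (S/NP)/NP
        [4,5] "from" : NP
  [5,6] "dog" : S\PP

S/(S/NP)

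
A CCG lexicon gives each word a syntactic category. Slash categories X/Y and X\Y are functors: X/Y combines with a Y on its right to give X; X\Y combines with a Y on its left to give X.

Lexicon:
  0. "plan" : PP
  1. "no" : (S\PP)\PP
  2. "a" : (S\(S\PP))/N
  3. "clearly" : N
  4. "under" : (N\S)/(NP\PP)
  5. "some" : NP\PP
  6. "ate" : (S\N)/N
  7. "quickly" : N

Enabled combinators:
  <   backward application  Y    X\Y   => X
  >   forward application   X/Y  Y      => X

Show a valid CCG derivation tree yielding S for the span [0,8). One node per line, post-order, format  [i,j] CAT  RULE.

[0,1] PP  lex  "plan"
[1,2] (S\PP)\PP  lex  "no"
[0,2] S\PP  <  k=1
[2,3] (S\(S\PP))/N  lex  "a"
[3,4] N  lex  "clearly"
[2,4] S\(S\PP)  >  k=3
[0,4] S  <  k=2
[4,5] (N\S)/(NP\PP)  lex  "under"
[5,6] NP\PP  lex  "some"
[4,6] N\S  >  k=5
[0,6] N  <  k=4
[6,7] (S\N)/N  lex  "ate"
[7,8] N  lex  "quickly"
[6,8] S\N  >  k=7
[0,8] S  <  k=6

[0,8] S   <
  [0,6] N   <
    [0,4] S   <
      [0,2] S\PP   <
        [0,1] "plan" : PP
        [1,2] "no" : (S\PP)\PP
      [2,4] S\(S\PP)   >
        [2,3] "a" : (S\(S\PP))/N
        [3,4] "clearly" : N
    [4,6] N\S   >
      [4,5] "under" : (N\S)/(NP\PP)
      [5,6] "some" : NP\PP
  [6,8] S\N   >
    [6,7] "ate" : (S\N)/N
    [7,8] "quickly" : N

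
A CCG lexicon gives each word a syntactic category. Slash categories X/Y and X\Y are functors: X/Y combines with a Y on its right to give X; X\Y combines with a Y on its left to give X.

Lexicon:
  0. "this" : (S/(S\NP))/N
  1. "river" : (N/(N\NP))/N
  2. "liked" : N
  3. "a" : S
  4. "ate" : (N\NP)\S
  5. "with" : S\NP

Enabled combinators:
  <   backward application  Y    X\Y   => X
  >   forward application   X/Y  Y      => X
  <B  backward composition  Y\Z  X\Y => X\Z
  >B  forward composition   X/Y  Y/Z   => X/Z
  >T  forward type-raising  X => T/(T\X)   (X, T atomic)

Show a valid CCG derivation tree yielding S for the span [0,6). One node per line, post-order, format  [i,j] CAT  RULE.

[0,6] S   >
  [0,5] S/(S\NP)   >
    [0,1] "this" : (S/(S\NP))/N
    [1,5] N   >
      [1,3] N/(N\NP)   >
        [1,2] "river" : (N/(N\NP))/N
        [2,3] "liked" : N
      [3,5] N\NP   <
        [3,4] "a" : S
        [4,5] "ate" : (N\NP)\S
  [5,6] "with" : S\NP

[0,1] (S/(S\NP))/N  lex  "this"
[1,2] (N/(N\NP))/N  lex  "river"
[2,3] N  lex  "liked"
[1,3] N/(N\NP)  >  k=2
[3,4] S  lex  "a"
[4,5] (N\NP)\S  lex  "ate"
[3,5] N\NP  <  k=4
[1,5] N  >  k=3
[0,5] S/(S\NP)  >  k=1
[5,6] S\NP  lex  "with"
[0,6] S  >  k=5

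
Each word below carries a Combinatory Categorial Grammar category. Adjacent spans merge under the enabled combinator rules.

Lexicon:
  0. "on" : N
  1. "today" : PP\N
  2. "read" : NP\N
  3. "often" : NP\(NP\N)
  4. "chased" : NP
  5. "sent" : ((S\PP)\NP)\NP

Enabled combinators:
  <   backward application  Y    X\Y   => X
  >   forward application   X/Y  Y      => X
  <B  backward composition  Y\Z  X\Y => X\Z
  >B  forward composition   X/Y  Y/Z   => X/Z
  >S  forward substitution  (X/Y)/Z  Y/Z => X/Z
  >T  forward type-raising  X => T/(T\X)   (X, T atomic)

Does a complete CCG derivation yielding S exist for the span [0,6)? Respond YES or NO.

[0,6] S   <
  [0,2] PP   >
    [0,1] PP/(PP\N)   >T
      [0,1] "on" : N
    [1,2] "today" : PP\N
  [2,6] S\PP   <
    [2,4] NP   <
      [2,3] "read" : NP\N
      [3,4] "often" : NP\(NP\N)
    [4,6] (S\PP)\NP   <
      [4,5] "chased" : NP
      [5,6] "sent" : ((S\PP)\NP)\NP

YES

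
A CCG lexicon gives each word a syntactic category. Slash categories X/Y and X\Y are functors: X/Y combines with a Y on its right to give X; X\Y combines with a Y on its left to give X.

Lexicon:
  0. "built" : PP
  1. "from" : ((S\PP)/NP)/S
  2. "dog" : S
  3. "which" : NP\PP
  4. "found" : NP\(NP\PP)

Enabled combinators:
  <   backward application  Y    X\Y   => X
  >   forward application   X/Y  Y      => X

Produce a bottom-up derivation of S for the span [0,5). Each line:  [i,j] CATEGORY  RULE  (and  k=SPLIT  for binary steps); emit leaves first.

[0,5] S   <
  [0,1] "built" : PP
  [1,5] S\PP   >
    [1,3] (S\PP)/NP   >
      [1,2] "from" : ((S\PP)/NP)/S
      [2,3] "dog" : S
    [3,5] NP   <
      [3,4] "which" : NP\PP
      [4,5] "found" : NP\(NP\PP)

[0,1] PP  lex  "built"
[1,2] ((S\PP)/NP)/S  lex  "from"
[2,3] S  lex  "dog"
[1,3] (S\PP)/NP  >  k=2
[3,4] NP\PP  lex  "which"
[4,5] NP\(NP\PP)  lex  "found"
[3,5] NP  <  k=4
[1,5] S\PP  >  k=3
[0,5] S  <  k=1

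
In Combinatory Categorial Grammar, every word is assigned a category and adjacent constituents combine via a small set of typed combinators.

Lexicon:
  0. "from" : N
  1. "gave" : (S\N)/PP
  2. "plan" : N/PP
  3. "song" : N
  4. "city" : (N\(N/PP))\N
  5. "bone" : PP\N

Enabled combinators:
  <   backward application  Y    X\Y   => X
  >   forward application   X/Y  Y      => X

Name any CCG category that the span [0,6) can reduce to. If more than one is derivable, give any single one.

[0,6] S   <
  [0,1] "from" : N
  [1,6] S\N   >
    [1,2] "gave" : (S\N)/PP
    [2,6] PP   <
      [2,5] N   <
        [2,3] "plan" : N/PP
        [3,5] N\(N/PP)   <
          [3,4] "song" : N
          [4,5] "city" : (N\(N/PP))\N
      [5,6] "bone" : PP\N

S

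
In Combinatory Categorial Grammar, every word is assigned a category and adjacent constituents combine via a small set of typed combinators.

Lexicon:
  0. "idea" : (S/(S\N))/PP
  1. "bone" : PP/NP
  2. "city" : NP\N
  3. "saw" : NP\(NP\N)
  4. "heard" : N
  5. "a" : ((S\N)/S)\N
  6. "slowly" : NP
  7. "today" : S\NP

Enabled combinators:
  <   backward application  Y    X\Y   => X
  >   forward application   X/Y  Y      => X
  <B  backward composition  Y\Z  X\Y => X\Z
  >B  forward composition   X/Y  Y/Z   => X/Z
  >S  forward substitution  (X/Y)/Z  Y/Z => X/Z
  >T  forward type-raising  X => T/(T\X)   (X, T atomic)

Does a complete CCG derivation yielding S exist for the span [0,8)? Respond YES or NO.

[0,8] S   >
  [0,4] S/(S\N)   >
    [0,1] "idea" : (S/(S\N))/PP
    [1,4] PP   >
      [1,2] "bone" : PP/NP
      [2,4] NP   <
        [2,3] "city" : NP\N
        [3,4] "saw" : NP\(NP\N)
  [4,8] S\N   >
    [4,6] (S\N)/S   <
      [4,5] "heard" : N
      [5,6] "a" : ((S\N)/S)\N
    [6,8] S   >
      [6,7] S/(S\NP)   >T
        [6,7] "slowly" : NP
      [7,8] "today" : S\NP

YES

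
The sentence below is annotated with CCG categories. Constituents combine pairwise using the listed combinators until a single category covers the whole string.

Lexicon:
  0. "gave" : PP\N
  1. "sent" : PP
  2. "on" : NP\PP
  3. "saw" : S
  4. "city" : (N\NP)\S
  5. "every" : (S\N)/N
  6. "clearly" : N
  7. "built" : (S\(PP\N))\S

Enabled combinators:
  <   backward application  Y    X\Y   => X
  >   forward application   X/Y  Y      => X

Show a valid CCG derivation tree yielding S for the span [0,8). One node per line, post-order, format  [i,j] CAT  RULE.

[0,1] PP\N  lex  "gave"
[1,2] PP  lex  "sent"
[2,3] NP\PP  lex  "on"
[1,3] NP  <  k=2
[3,4] S  lex  "saw"
[4,5] (N\NP)\S  lex  "city"
[3,5] N\NP  <  k=4
[1,5] N  <  k=3
[5,6] (S\N)/N  lex  "every"
[6,7] N  lex  "clearly"
[5,7] S\N  >  k=6
[1,7] S  <  k=5
[7,8] (S\(PP\N))\S  lex  "built"
[1,8] S\(PP\N)  <  k=7
[0,8] S  <  k=1

[0,8] S   <
  [0,1] "gave" : PP\N
  [1,8] S\(PP\N)   <
    [1,7] S   <
      [1,5] N   <
        [1,3] NP   <
          [1,2] "sent" : PP
          [2,3] "on" : NP\PP
        [3,5] N\NP   <
          [3,4] "saw" : S
          [4,5] "city" : (N\NP)\S
      [5,7] S\N   >
        [5,6] "every" : (S\N)/N
        [6,7] "clearly" : N
    [7,8] "built" : (S\(PP\N))\S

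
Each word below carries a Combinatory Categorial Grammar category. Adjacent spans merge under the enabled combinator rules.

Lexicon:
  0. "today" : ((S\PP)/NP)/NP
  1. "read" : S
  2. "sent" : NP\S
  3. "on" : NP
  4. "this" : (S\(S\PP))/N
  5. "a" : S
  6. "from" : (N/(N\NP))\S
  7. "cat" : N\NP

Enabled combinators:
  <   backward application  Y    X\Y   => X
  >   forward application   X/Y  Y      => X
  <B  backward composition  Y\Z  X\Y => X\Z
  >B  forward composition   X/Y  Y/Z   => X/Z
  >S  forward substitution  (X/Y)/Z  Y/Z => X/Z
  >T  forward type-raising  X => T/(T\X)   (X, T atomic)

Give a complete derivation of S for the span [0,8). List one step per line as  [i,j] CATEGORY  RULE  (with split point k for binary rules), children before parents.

[0,1] ((S\PP)/NP)/NP  lex  "today"
[1,2] S  lex  "read"
[2,3] NP\S  lex  "sent"
[1,3] NP  <  k=2
[0,3] (S\PP)/NP  >  k=1
[3,4] NP  lex  "on"
[0,4] S\PP  >  k=3
[4,5] (S\(S\PP))/N  lex  "this"
[5,6] S  lex  "a"
[6,7] (N/(N\NP))\S  lex  "from"
[5,7] N/(N\NP)  <  k=6
[7,8] N\NP  lex  "cat"
[5,8] N  >  k=7
[4,8] S\(S\PP)  >  k=5
[0,8] S  <  k=4

[0,8] S   <
  [0,4] S\PP   >
    [0,3] (S\PP)/NP   >
      [0,1] "today" : ((S\PP)/NP)/NP
      [1,3] NP   <
        [1,2] "read" : S
        [2,3] "sent" : NP\S
    [3,4] "on" : NP
  [4,8] S\(S\PP)   >
    [4,5] "this" : (S\(S\PP))/N
    [5,8] N   >
      [5,7] N/(N\NP)   <
        [5,6] "a" : S
        [6,7] "from" : (N/(N\NP))\S
      [7,8] "cat" : N\NP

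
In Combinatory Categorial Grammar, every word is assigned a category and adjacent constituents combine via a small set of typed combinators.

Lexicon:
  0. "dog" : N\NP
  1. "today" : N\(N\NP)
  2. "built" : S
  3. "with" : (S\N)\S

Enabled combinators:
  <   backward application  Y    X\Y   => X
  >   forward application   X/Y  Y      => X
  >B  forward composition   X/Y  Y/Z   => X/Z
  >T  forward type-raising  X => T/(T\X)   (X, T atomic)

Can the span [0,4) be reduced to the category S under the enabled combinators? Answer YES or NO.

YES

[0,4] S   <
  [0,2] N   <
    [0,1] "dog" : N\NP
    [1,2] "today" : N\(N\NP)
  [2,4] S\N   <
    [2,3] "built" : S
    [3,4] "with" : (S\N)\S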